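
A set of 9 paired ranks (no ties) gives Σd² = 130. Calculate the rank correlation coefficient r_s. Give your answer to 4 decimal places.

ρ = 1 − 6Σd² / [n(n²−1)] = 1 − 6×130 / (9×80)
  = 1 − 780/720 = 1 − 1.08333 ≈ -0.0833

-0.0833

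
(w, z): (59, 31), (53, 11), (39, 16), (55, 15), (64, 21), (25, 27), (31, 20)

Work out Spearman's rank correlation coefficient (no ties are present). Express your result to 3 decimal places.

Rank w: 6, 4, 3, 5, 7, 1, 2
Rank z: 7, 1, 3, 2, 5, 6, 4
d = rank(w) − rank(z): -1, 3, 0, 3, 2, -5, -2; Σd² = 52
ρ = 1 − 6Σd² / [n(n²−1)] = 1 − 6×52 / (7×48) = 1 − 312/336 ≈ 0.071

0.071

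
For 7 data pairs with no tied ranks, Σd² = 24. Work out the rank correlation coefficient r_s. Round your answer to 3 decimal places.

ρ = 1 − 6Σd² / [n(n²−1)] = 1 − 6×24 / (7×48)
  = 1 − 144/336 = 1 − 0.4286 ≈ 0.571

0.571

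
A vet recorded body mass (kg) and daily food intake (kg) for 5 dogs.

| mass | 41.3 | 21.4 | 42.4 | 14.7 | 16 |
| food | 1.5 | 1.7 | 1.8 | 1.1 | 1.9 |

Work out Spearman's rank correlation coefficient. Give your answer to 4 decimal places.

0.3000

Rank mass: 4, 3, 5, 1, 2
Rank food: 2, 3, 4, 1, 5
d = rank(mass) − rank(food): 2, 0, 1, 0, -3; Σd² = 14
ρ = 1 − 6Σd² / [n(n²−1)] = 1 − 6×14 / (5×24) = 1 − 84/120 ≈ 0.3000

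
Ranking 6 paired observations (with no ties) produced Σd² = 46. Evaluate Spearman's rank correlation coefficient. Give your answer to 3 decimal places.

ρ = 1 − 6Σd² / [n(n²−1)] = 1 − 6×46 / (6×35)
  = 1 − 276/210 = 1 − 1.3143 ≈ -0.314

-0.314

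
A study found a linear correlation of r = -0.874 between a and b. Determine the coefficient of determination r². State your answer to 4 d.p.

0.7639

r² = (-0.874)² = 0.7639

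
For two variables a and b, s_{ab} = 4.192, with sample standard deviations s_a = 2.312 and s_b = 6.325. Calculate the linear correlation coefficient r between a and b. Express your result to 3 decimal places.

r = Cov(a,b) / (s_a · s_b) = 4.192 / (2.312 × 6.325)
  = 4.192 / 14.6234 ≈ 0.287

0.287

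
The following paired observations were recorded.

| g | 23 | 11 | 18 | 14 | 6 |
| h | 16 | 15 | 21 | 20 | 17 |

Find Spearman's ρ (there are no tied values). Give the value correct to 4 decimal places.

Rank g: 5, 2, 4, 3, 1
Rank h: 2, 1, 5, 4, 3
d = rank(g) − rank(h): 3, 1, -1, -1, -2; Σd² = 16
ρ = 1 − 6Σd² / [n(n²−1)] = 1 − 6×16 / (5×24) = 1 − 96/120 ≈ 0.2000

0.2000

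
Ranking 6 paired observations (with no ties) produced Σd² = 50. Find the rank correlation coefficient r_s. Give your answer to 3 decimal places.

ρ = 1 − 6Σd² / [n(n²−1)] = 1 − 6×50 / (6×35)
  = 1 − 300/210 = 1 − 1.4286 ≈ -0.429

-0.429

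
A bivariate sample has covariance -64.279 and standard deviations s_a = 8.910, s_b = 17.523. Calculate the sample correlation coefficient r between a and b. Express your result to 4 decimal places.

-0.4117

r = Cov(a,b) / (s_a · s_b) = -64.279 / (8.910 × 17.523)
  = -64.279 / 156.1299 ≈ -0.4117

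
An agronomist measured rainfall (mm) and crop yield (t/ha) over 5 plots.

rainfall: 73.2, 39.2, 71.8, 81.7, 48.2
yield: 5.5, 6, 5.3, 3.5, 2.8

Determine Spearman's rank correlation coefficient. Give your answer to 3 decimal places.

-0.300

Rank rainfall: 4, 1, 3, 5, 2
Rank yield: 4, 5, 3, 2, 1
d = rank(rainfall) − rank(yield): 0, -4, 0, 3, 1; Σd² = 26
ρ = 1 − 6Σd² / [n(n²−1)] = 1 − 6×26 / (5×24) = 1 − 156/120 ≈ -0.300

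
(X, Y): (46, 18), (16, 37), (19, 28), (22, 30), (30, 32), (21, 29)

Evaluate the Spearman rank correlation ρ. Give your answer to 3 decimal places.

Rank X: 6, 1, 2, 4, 5, 3
Rank Y: 1, 6, 2, 4, 5, 3
d = rank(X) − rank(Y): 5, -5, 0, 0, 0, 0; Σd² = 50
ρ = 1 − 6Σd² / [n(n²−1)] = 1 − 6×50 / (6×35) = 1 − 300/210 ≈ -0.429

-0.429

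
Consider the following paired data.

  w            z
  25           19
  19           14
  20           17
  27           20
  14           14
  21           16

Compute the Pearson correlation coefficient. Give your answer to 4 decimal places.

n = 6, Σw = 126, Σz = 100, Σw² = 2752, Σz² = 1698, Σwz = 2153
nΣwz − ΣwΣz = 12918 − 12600 = 318
nΣw² − (Σw)² = 16512 − 15876 = 636; nΣz² − (Σz)² = 10188 − 10000 = 188
r = 318 / √(636 × 188) = 318 / 345.7861 ≈ 0.9196

0.9196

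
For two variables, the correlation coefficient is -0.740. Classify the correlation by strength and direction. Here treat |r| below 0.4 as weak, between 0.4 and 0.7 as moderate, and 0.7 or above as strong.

r = -0.740 < 0 so the relationship is negative.
|r| = 0.740, which falls in the strong range.

strong negative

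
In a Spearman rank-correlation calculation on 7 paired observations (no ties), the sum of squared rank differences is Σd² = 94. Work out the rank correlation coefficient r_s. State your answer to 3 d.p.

-0.679

ρ = 1 − 6Σd² / [n(n²−1)] = 1 − 6×94 / (7×48)
  = 1 − 564/336 = 1 − 1.6786 ≈ -0.679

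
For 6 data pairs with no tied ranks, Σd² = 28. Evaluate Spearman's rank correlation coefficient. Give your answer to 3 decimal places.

ρ = 1 − 6Σd² / [n(n²−1)] = 1 − 6×28 / (6×35)
  = 1 − 168/210 = 1 − 0.8000 ≈ 0.200

0.200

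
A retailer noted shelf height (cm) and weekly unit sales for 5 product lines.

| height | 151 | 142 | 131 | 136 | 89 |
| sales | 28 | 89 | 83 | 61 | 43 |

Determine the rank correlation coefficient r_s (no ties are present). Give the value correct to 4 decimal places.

-0.1000

Rank height: 5, 4, 2, 3, 1
Rank sales: 1, 5, 4, 3, 2
d = rank(height) − rank(sales): 4, -1, -2, 0, -1; Σd² = 22
ρ = 1 − 6Σd² / [n(n²−1)] = 1 − 6×22 / (5×24) = 1 − 132/120 ≈ -0.1000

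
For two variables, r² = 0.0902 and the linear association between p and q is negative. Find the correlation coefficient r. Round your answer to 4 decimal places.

-0.3003

|r| = √0.0902 = 0.3003
The association is negative, so r = −0.3003.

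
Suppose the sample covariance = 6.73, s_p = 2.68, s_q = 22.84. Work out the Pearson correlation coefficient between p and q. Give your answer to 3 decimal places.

r = Cov(p,q) / (s_p · s_q) = 6.73 / (2.68 × 22.84)
  = 6.73 / 61.2112 ≈ 0.110

0.110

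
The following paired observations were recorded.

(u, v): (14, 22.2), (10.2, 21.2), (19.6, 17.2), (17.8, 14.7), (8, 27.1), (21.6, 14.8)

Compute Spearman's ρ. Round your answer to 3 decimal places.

Rank u: 3, 2, 5, 4, 1, 6
Rank v: 5, 4, 3, 1, 6, 2
d = rank(u) − rank(v): -2, -2, 2, 3, -5, 4; Σd² = 62
ρ = 1 − 6Σd² / [n(n²−1)] = 1 − 6×62 / (6×35) = 1 − 372/210 ≈ -0.771

-0.771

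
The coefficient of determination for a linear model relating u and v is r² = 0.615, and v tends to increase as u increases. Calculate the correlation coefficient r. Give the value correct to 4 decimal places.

|r| = √0.615 = 0.7842
The association is positive, so r = 0.7842.

0.7842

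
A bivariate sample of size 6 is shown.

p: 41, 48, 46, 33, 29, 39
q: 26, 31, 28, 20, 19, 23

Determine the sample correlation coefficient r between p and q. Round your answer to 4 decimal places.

0.9783

n = 6, Σp = 236, Σq = 147, Σp² = 9552, Σq² = 3711, Σpq = 5950
nΣpq − ΣpΣq = 35700 − 34692 = 1008
nΣp² − (Σp)² = 57312 − 55696 = 1616; nΣq² − (Σq)² = 22266 − 21609 = 657
r = 1008 / √(1616 × 657) = 1008 / 1030.3941 ≈ 0.9783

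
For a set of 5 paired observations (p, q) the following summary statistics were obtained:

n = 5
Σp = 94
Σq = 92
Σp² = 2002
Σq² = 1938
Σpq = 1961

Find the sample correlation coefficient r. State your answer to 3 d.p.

0.964

r = (nΣpq − ΣpΣq) / √[(nΣp² − (Σp)²)(nΣq² − (Σq)²)]
Numerator: 5×1961 − 94×92 = 1157
Denominator: √[(10010 − 8836)(9690 − 8464)] = √[1174 × 1226] = 1199.7183
r = 1157 / 1199.7183 ≈ 0.964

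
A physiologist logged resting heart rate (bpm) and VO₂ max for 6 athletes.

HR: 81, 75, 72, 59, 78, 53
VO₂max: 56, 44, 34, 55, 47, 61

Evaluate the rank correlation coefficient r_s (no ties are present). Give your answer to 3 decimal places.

-0.200

Rank HR: 6, 4, 3, 2, 5, 1
Rank VO₂max: 5, 2, 1, 4, 3, 6
d = rank(HR) − rank(VO₂max): 1, 2, 2, -2, 2, -5; Σd² = 42
ρ = 1 − 6Σd² / [n(n²−1)] = 1 − 6×42 / (6×35) = 1 − 252/210 ≈ -0.200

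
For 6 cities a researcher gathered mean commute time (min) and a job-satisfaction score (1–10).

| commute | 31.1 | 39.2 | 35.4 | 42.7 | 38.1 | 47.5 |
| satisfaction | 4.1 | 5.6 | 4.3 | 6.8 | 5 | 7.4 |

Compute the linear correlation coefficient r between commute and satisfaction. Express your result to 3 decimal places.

n = 6, Σx = 234, Σy = 33.2, Σx² = 9288.16, Σy² = 192.66, Σxy = 1331.61
nΣxy − ΣxΣy = 7989.66 − 7768.8 = 220.86
nΣx² − (Σx)² = 55728.96 − 54756 = 972.96; nΣy² − (Σy)² = 1155.96 − 1102.24 = 53.72
r = 220.86 / √(972.96 × 53.72) = 220.86 / 228.6207 ≈ 0.966

0.966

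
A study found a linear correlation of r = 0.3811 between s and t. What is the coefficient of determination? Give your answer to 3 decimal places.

r² = (0.3811)² = 0.145

0.145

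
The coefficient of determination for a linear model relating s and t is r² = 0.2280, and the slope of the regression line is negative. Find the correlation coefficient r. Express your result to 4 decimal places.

-0.4775

|r| = √0.2280 = 0.4775
The association is negative, so r = −0.4775.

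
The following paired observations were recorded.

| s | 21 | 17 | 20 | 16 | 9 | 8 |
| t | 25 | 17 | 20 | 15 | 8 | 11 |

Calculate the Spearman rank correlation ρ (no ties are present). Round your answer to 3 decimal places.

Rank s: 6, 4, 5, 3, 2, 1
Rank t: 6, 4, 5, 3, 1, 2
d = rank(s) − rank(t): 0, 0, 0, 0, 1, -1; Σd² = 2
ρ = 1 − 6Σd² / [n(n²−1)] = 1 − 6×2 / (6×35) = 1 − 12/210 ≈ 0.943

0.943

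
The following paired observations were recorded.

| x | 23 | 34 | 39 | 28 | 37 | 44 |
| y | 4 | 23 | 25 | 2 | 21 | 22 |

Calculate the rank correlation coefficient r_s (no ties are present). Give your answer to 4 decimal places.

Rank x: 1, 3, 5, 2, 4, 6
Rank y: 2, 5, 6, 1, 3, 4
d = rank(x) − rank(y): -1, -2, -1, 1, 1, 2; Σd² = 12
ρ = 1 − 6Σd² / [n(n²−1)] = 1 − 6×12 / (6×35) = 1 − 72/210 ≈ 0.6571

0.6571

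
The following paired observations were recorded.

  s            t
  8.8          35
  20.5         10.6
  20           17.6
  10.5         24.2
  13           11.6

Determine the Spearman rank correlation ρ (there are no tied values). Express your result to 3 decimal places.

Rank s: 1, 5, 4, 2, 3
Rank t: 5, 1, 3, 4, 2
d = rank(s) − rank(t): -4, 4, 1, -2, 1; Σd² = 38
ρ = 1 − 6Σd² / [n(n²−1)] = 1 − 6×38 / (5×24) = 1 − 228/120 ≈ -0.900

-0.900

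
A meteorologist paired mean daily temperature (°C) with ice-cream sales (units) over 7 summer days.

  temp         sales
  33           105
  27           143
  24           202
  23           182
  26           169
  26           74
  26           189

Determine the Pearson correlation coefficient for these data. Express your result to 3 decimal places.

-0.580

n = 7, Σx = 185, Σy = 1064, Σx² = 4951, Σy² = 175160, Σxy = 27592
nΣxy − ΣxΣy = 193144 − 196840 = -3696
nΣx² − (Σx)² = 34657 − 34225 = 432; nΣy² − (Σy)² = 1226120 − 1132096 = 94024
r = -3696 / √(432 × 94024) = -3696 / 6373.2541 ≈ -0.580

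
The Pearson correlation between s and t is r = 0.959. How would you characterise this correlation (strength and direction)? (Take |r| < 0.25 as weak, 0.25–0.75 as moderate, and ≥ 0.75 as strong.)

r = 0.959 > 0 so the relationship is positive.
|r| = 0.959, which falls in the strong range.

strong positive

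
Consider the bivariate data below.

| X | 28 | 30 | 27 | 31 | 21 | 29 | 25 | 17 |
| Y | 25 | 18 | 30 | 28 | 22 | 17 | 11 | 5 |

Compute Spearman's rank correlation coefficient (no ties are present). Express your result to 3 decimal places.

0.452

Rank X: 5, 7, 4, 8, 2, 6, 3, 1
Rank Y: 6, 4, 8, 7, 5, 3, 2, 1
d = rank(X) − rank(Y): -1, 3, -4, 1, -3, 3, 1, 0; Σd² = 46
ρ = 1 − 6Σd² / [n(n²−1)] = 1 − 6×46 / (8×63) = 1 − 276/504 ≈ 0.452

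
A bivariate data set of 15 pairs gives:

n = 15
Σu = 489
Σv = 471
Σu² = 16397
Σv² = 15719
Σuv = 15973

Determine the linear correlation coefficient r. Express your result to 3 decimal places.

0.950

r = (nΣuv − ΣuΣv) / √[(nΣu² − (Σu)²)(nΣv² − (Σv)²)]
Numerator: 15×15973 − 489×471 = 9276
Denominator: √[(245955 − 239121)(235785 − 221841)] = √[6834 × 13944] = 9761.8285
r = 9276 / 9761.8285 ≈ 0.950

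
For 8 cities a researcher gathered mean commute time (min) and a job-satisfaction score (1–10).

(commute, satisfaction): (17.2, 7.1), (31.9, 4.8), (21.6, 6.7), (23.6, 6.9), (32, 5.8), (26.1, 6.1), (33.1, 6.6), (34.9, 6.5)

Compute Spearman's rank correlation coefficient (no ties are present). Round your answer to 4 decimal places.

Rank commute: 1, 5, 2, 3, 6, 4, 7, 8
Rank satisfaction: 8, 1, 6, 7, 2, 3, 5, 4
d = rank(commute) − rank(satisfaction): -7, 4, -4, -4, 4, 1, 2, 4; Σd² = 134
ρ = 1 − 6Σd² / [n(n²−1)] = 1 − 6×134 / (8×63) = 1 − 804/504 ≈ -0.5952

-0.5952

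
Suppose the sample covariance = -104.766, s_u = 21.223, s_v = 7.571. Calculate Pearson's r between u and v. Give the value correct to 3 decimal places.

r = Cov(u,v) / (s_u · s_v) = -104.766 / (21.223 × 7.571)
  = -104.766 / 160.6793 ≈ -0.652

-0.652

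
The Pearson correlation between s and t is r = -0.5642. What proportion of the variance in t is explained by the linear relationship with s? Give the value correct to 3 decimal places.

r² = (-0.5642)² = 0.318

0.318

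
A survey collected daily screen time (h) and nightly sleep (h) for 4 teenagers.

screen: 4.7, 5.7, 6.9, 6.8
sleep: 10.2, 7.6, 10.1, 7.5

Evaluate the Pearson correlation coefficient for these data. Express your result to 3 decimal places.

-0.286

n = 4, Σx = 24.1, Σy = 35.4, Σx² = 148.43, Σy² = 320.06, Σxy = 211.95
nΣxy − ΣxΣy = 847.8 − 853.14 = -5.34
nΣx² − (Σx)² = 593.72 − 580.81 = 12.91; nΣy² − (Σy)² = 1280.24 − 1253.16 = 27.08
r = -5.34 / √(12.91 × 27.08) = -5.34 / 18.6977 ≈ -0.286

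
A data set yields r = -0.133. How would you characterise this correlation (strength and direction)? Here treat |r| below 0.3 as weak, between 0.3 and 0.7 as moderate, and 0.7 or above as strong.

weak negative

r = -0.133 < 0 so the relationship is negative.
|r| = 0.133, which falls in the weak range.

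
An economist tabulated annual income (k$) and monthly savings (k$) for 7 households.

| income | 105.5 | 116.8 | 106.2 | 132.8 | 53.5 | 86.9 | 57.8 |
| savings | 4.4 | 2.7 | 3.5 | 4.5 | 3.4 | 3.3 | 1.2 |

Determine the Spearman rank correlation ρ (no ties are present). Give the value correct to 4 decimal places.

0.4643

Rank income: 4, 6, 5, 7, 1, 3, 2
Rank savings: 6, 2, 5, 7, 4, 3, 1
d = rank(income) − rank(savings): -2, 4, 0, 0, -3, 0, 1; Σd² = 30
ρ = 1 − 6Σd² / [n(n²−1)] = 1 − 6×30 / (7×48) = 1 − 180/336 ≈ 0.4643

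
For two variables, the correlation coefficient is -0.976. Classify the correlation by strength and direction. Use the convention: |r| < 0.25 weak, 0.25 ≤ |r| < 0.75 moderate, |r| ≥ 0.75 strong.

strong negative

r = -0.976 < 0 so the relationship is negative.
|r| = 0.976, which falls in the strong range.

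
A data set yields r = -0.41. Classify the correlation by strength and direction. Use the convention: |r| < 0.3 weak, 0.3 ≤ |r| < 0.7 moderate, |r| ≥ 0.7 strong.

moderate negative

r = -0.41 < 0 so the relationship is negative.
|r| = 0.41, which falls in the moderate range.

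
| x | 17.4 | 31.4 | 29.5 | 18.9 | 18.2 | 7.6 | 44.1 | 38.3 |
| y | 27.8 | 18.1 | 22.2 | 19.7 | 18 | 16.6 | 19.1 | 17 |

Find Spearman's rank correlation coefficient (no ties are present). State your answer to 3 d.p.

Rank x: 2, 6, 5, 4, 3, 1, 8, 7
Rank y: 8, 4, 7, 6, 3, 1, 5, 2
d = rank(x) − rank(y): -6, 2, -2, -2, 0, 0, 3, 5; Σd² = 82
ρ = 1 − 6Σd² / [n(n²−1)] = 1 − 6×82 / (8×63) = 1 − 492/504 ≈ 0.024

0.024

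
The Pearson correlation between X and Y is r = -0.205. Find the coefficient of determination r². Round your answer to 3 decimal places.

0.042

r² = (-0.205)² = 0.042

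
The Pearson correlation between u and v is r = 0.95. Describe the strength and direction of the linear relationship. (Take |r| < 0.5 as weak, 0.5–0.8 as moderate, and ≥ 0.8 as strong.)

strong positive

r = 0.95 > 0 so the relationship is positive.
|r| = 0.95, which falls in the strong range.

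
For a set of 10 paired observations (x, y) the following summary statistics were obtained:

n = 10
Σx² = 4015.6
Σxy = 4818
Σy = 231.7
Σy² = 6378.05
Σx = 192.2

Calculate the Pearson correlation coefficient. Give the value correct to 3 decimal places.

r = (nΣxy − ΣxΣy) / √[(nΣx² − (Σx)²)(nΣy² − (Σy)²)]
Numerator: 10×4818 − 192.2×231.7 = 3647.26
Denominator: √[(40156 − 36940.84)(63780.5 − 53684.89)] = √[3215.16 × 10095.61] = 5697.2802
r = 3647.26 / 5697.2802 ≈ 0.640

0.640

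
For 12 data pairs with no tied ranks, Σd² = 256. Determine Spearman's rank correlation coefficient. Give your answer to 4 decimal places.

ρ = 1 − 6Σd² / [n(n²−1)] = 1 − 6×256 / (12×143)
  = 1 − 1536/1716 = 1 − 0.89510 ≈ 0.1049

0.1049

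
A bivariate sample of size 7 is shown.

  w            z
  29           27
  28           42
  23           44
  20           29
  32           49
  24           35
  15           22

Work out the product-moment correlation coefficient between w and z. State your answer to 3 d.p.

n = 7, Σw = 171, Σz = 248, Σw² = 4379, Σz² = 9380, Σwz = 6289
nΣwz − ΣwΣz = 44023 − 42408 = 1615
nΣw² − (Σw)² = 30653 − 29241 = 1412; nΣz² − (Σz)² = 65660 − 61504 = 4156
r = 1615 / √(1412 × 4156) = 1615 / 2422.4517 ≈ 0.667

0.667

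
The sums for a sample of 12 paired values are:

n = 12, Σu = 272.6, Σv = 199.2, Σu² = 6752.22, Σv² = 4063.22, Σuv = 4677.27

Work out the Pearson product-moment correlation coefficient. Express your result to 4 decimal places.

r = (nΣuv − ΣuΣv) / √[(nΣu² − (Σu)²)(nΣv² − (Σv)²)]
Numerator: 12×4677.27 − 272.6×199.2 = 1825.32
Denominator: √[(81026.64 − 74310.76)(48758.64 − 39680.64)] = √[6715.88 × 9078] = 7808.1213
r = 1825.32 / 7808.1213 ≈ 0.2338

0.2338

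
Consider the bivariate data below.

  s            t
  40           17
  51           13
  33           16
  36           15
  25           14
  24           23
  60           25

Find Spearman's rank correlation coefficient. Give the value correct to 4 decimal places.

Rank s: 5, 6, 3, 4, 2, 1, 7
Rank t: 5, 1, 4, 3, 2, 6, 7
d = rank(s) − rank(t): 0, 5, -1, 1, 0, -5, 0; Σd² = 52
ρ = 1 − 6Σd² / [n(n²−1)] = 1 − 6×52 / (7×48) = 1 − 312/336 ≈ 0.0714

0.0714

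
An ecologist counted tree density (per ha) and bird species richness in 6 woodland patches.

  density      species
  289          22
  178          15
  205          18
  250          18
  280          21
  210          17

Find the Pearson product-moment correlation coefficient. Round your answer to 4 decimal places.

0.9462

n = 6, Σx = 1412, Σy = 111, Σx² = 342230, Σy² = 2087, Σxy = 26668
nΣxy − ΣxΣy = 160008 − 156732 = 3276
nΣx² − (Σx)² = 2053380 − 1993744 = 59636; nΣy² − (Σy)² = 12522 − 12321 = 201
r = 3276 / √(59636 × 201) = 3276 / 3462.2010 ≈ 0.9462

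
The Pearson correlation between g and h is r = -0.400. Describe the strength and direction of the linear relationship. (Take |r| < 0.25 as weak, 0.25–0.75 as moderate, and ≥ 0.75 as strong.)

moderate negative

r = -0.400 < 0 so the relationship is negative.
|r| = 0.400, which falls in the moderate range.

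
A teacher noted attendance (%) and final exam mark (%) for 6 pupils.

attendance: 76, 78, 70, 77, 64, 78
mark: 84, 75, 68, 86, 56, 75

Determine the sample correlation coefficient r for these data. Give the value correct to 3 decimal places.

n = 6, Σx = 443, Σy = 444, Σx² = 32869, Σy² = 33462, Σxy = 33050
nΣxy − ΣxΣy = 198300 − 196692 = 1608
nΣx² − (Σx)² = 197214 − 196249 = 965; nΣy² − (Σy)² = 200772 − 197136 = 3636
r = 1608 / √(965 × 3636) = 1608 / 1873.1631 ≈ 0.858

0.858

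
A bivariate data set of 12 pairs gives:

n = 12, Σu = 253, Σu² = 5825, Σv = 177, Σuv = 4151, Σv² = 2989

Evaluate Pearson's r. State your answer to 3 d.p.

0.973

r = (nΣuv − ΣuΣv) / √[(nΣu² − (Σu)²)(nΣv² − (Σv)²)]
Numerator: 12×4151 − 253×177 = 5031
Denominator: √[(69900 − 64009)(35868 − 31329)] = √[5891 × 4539] = 5171.0008
r = 5031 / 5171.0008 ≈ 0.973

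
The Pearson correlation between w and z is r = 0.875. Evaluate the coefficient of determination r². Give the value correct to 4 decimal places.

r² = (0.875)² = 0.7656

0.7656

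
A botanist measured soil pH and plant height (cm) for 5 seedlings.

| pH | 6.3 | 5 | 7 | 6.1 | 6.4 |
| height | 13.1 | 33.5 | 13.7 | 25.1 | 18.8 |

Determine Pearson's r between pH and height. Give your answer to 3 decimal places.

-0.900

n = 5, Σx = 30.8, Σy = 104.2, Σx² = 191.86, Σy² = 2465, Σxy = 619.36
nΣxy − ΣxΣy = 3096.8 − 3209.36 = -112.56
nΣx² − (Σx)² = 959.3 − 948.64 = 10.66; nΣy² − (Σy)² = 12325 − 10857.64 = 1467.36
r = -112.56 / √(10.66 × 1467.36) = -112.56 / 125.0682 ≈ -0.900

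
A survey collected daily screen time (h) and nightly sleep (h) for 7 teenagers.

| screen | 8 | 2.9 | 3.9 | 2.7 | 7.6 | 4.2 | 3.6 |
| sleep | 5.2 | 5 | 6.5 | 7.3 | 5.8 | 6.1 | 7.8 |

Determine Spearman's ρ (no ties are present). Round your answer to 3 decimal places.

-0.393

Rank screen: 7, 2, 4, 1, 6, 5, 3
Rank sleep: 2, 1, 5, 6, 3, 4, 7
d = rank(screen) − rank(sleep): 5, 1, -1, -5, 3, 1, -4; Σd² = 78
ρ = 1 − 6Σd² / [n(n²−1)] = 1 − 6×78 / (7×48) = 1 − 468/336 ≈ -0.393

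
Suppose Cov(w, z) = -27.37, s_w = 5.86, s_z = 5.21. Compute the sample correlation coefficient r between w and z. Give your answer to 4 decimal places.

-0.8965

r = Cov(w,z) / (s_w · s_z) = -27.37 / (5.86 × 5.21)
  = -27.37 / 30.5306 ≈ -0.8965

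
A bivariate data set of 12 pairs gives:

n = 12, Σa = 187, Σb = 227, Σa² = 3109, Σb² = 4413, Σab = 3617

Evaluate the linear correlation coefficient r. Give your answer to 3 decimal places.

r = (nΣab − ΣaΣb) / √[(nΣa² − (Σa)²)(nΣb² − (Σb)²)]
Numerator: 12×3617 − 187×227 = 955
Denominator: √[(37308 − 34969)(52956 − 51529)] = √[2339 × 1427] = 1826.9518
r = 955 / 1826.9518 ≈ 0.523

0.523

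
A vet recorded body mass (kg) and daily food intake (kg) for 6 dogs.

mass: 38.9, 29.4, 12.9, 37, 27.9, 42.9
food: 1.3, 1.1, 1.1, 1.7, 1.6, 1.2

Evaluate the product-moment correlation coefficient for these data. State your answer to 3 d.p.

0.297

n = 6, Σx = 189, Σy = 8, Σx² = 6531.8, Σy² = 11, Σxy = 256.12
nΣxy − ΣxΣy = 1536.72 − 1512 = 24.72
nΣx² − (Σx)² = 39190.8 − 35721 = 3469.8; nΣy² − (Σy)² = 66 − 64 = 2
r = 24.72 / √(3469.8 × 2) = 24.72 / 83.3043 ≈ 0.297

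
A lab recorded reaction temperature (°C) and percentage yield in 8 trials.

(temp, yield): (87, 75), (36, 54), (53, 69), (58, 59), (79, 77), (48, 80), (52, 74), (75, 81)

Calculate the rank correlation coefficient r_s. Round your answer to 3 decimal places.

0.405

Rank temp: 8, 1, 4, 5, 7, 2, 3, 6
Rank yield: 5, 1, 3, 2, 6, 7, 4, 8
d = rank(temp) − rank(yield): 3, 0, 1, 3, 1, -5, -1, -2; Σd² = 50
ρ = 1 − 6Σd² / [n(n²−1)] = 1 − 6×50 / (8×63) = 1 − 300/504 ≈ 0.405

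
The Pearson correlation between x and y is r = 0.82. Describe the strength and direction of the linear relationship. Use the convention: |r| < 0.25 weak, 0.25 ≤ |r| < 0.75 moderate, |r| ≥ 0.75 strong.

r = 0.82 > 0 so the relationship is positive.
|r| = 0.82, which falls in the strong range.

strong positive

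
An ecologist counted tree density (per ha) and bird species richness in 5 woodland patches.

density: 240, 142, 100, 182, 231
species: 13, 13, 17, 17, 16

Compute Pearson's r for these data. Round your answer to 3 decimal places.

-0.305

n = 5, Σx = 895, Σy = 76, Σx² = 174249, Σy² = 1172, Σxy = 13456
nΣxy − ΣxΣy = 67280 − 68020 = -740
nΣx² − (Σx)² = 871245 − 801025 = 70220; nΣy² − (Σy)² = 5860 − 5776 = 84
r = -740 / √(70220 × 84) = -740 / 2428.6787 ≈ -0.305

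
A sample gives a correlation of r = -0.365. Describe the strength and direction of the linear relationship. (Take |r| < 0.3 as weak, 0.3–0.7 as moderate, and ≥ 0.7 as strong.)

r = -0.365 < 0 so the relationship is negative.
|r| = 0.365, which falls in the moderate range.

moderate negative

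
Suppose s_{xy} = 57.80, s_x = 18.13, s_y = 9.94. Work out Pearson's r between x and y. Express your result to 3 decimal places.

r = Cov(x,y) / (s_x · s_y) = 57.80 / (18.13 × 9.94)
  = 57.80 / 180.2122 ≈ 0.321

0.321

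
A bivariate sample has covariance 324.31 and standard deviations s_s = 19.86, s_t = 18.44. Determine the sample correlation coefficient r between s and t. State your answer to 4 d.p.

r = Cov(s,t) / (s_s · s_t) = 324.31 / (19.86 × 18.44)
  = 324.31 / 366.2184 ≈ 0.8856

0.8856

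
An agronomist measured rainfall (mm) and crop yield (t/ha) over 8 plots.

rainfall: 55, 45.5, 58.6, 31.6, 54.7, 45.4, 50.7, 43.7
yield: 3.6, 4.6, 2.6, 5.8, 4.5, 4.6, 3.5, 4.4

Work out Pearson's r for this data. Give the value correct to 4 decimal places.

-0.8737

n = 8, Σx = 385.2, Σy = 33.6, Σx² = 19061.2, Σy² = 147.54, Σxy = 1567.66
nΣxy − ΣxΣy = 12541.28 − 12942.72 = -401.44
nΣx² − (Σx)² = 152489.6 − 148379.04 = 4110.56; nΣy² − (Σy)² = 1180.32 − 1128.96 = 51.36
r = -401.44 / √(4110.56 × 51.36) = -401.44 / 459.4762 ≈ -0.8737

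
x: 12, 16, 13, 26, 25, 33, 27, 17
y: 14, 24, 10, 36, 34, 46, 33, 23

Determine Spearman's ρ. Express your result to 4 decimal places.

0.8810

Rank x: 1, 3, 2, 6, 5, 8, 7, 4
Rank y: 2, 4, 1, 7, 6, 8, 5, 3
d = rank(x) − rank(y): -1, -1, 1, -1, -1, 0, 2, 1; Σd² = 10
ρ = 1 − 6Σd² / [n(n²−1)] = 1 − 6×10 / (8×63) = 1 − 60/504 ≈ 0.8810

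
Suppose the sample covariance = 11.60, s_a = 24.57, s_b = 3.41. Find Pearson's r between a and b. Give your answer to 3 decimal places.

r = Cov(a,b) / (s_a · s_b) = 11.60 / (24.57 × 3.41)
  = 11.60 / 83.7837 ≈ 0.138

0.138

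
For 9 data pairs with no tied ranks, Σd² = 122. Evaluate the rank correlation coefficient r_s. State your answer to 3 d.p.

-0.017

ρ = 1 − 6Σd² / [n(n²−1)] = 1 − 6×122 / (9×80)
  = 1 − 732/720 = 1 − 1.0167 ≈ -0.017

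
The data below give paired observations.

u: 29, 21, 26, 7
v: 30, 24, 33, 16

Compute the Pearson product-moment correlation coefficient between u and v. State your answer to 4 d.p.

n = 4, Σu = 83, Σv = 103, Σu² = 2007, Σv² = 2821, Σuv = 2344
nΣuv − ΣuΣv = 9376 − 8549 = 827
nΣu² − (Σu)² = 8028 − 6889 = 1139; nΣv² − (Σv)² = 11284 − 10609 = 675
r = 827 / √(1139 × 675) = 827 / 876.8267 ≈ 0.9432

0.9432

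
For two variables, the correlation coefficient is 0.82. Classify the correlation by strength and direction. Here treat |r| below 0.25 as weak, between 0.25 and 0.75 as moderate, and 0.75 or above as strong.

strong positive

r = 0.82 > 0 so the relationship is positive.
|r| = 0.82, which falls in the strong range.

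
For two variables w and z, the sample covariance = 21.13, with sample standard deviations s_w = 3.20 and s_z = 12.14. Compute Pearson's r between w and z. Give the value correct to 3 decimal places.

0.544

r = Cov(w,z) / (s_w · s_z) = 21.13 / (3.20 × 12.14)
  = 21.13 / 38.8480 ≈ 0.544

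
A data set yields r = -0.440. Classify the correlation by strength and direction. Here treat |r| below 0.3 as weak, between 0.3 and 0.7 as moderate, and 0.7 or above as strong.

moderate negative

r = -0.440 < 0 so the relationship is negative.
|r| = 0.440, which falls in the moderate range.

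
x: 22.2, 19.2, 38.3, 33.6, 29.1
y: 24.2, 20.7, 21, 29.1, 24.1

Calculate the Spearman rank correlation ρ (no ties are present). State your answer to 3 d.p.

0.300

Rank x: 2, 1, 5, 4, 3
Rank y: 4, 1, 2, 5, 3
d = rank(x) − rank(y): -2, 0, 3, -1, 0; Σd² = 14
ρ = 1 − 6Σd² / [n(n²−1)] = 1 − 6×14 / (5×24) = 1 − 84/120 ≈ 0.300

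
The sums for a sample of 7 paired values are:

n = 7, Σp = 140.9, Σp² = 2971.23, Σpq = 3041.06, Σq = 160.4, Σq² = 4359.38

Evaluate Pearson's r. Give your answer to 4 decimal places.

-0.6170

r = (nΣpq − ΣpΣq) / √[(nΣp² − (Σp)²)(nΣq² − (Σq)²)]
Numerator: 7×3041.06 − 140.9×160.4 = -1312.94
Denominator: √[(20798.61 − 19852.81)(30515.66 − 25728.16)] = √[945.8 × 4787.5] = 2127.9139
r = -1312.94 / 2127.9139 ≈ -0.6170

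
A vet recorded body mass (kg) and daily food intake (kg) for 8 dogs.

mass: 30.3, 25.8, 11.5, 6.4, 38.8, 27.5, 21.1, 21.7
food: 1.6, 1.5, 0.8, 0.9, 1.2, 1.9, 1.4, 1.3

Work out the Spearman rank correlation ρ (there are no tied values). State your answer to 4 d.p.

0.5714

Rank mass: 7, 5, 2, 1, 8, 6, 3, 4
Rank food: 7, 6, 1, 2, 3, 8, 5, 4
d = rank(mass) − rank(food): 0, -1, 1, -1, 5, -2, -2, 0; Σd² = 36
ρ = 1 − 6Σd² / [n(n²−1)] = 1 − 6×36 / (8×63) = 1 − 216/504 ≈ 0.5714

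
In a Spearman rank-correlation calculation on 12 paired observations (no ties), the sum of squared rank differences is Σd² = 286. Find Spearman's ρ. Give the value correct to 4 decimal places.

0.0000

ρ = 1 − 6Σd² / [n(n²−1)] = 1 − 6×286 / (12×143)
  = 1 − 1716/1716 = 1 − 1.00000 ≈ 0.0000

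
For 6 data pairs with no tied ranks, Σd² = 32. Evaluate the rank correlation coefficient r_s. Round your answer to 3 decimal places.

ρ = 1 − 6Σd² / [n(n²−1)] = 1 − 6×32 / (6×35)
  = 1 − 192/210 = 1 − 0.9143 ≈ 0.086

0.086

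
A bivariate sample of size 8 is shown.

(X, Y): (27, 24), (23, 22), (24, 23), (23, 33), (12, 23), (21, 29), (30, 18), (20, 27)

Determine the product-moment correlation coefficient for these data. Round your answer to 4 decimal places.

-0.2748

n = 8, ΣX = 180, ΣY = 199, ΣX² = 4248, ΣY² = 5101, ΣXY = 4430
nΣXY − ΣXΣY = 35440 − 35820 = -380
nΣX² − (ΣX)² = 33984 − 32400 = 1584; nΣY² − (ΣY)² = 40808 − 39601 = 1207
r = -380 / √(1584 × 1207) = -380 / 1382.7104 ≈ -0.2748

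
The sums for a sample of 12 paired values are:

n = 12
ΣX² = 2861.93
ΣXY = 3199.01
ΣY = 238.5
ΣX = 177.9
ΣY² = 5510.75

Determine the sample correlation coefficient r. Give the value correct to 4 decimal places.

-0.8095

r = (nΣXY − ΣXΣY) / √[(nΣX² − (ΣX)²)(nΣY² − (ΣY)²)]
Numerator: 12×3199.01 − 177.9×238.5 = -4041.03
Denominator: √[(34343.16 − 31648.41)(66129 − 56882.25)] = √[2694.75 × 9246.75] = 4991.7612
r = -4041.03 / 4991.7612 ≈ -0.8095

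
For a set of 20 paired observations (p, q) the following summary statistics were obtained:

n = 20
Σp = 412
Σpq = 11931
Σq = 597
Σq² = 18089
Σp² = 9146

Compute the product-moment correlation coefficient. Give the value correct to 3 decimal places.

-0.873

r = (nΣpq − ΣpΣq) / √[(nΣp² − (Σp)²)(nΣq² − (Σq)²)]
Numerator: 20×11931 − 412×597 = -7344
Denominator: √[(182920 − 169744)(361780 − 356409)] = √[13176 × 5371] = 8412.3894
r = -7344 / 8412.3894 ≈ -0.873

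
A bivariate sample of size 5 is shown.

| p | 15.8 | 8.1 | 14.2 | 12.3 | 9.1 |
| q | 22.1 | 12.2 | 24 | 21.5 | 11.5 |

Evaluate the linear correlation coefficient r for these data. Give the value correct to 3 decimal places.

0.919

n = 5, Σp = 59.5, Σq = 91.3, Σp² = 750.99, Σq² = 1807.75, Σpq = 1157.9
nΣpq − ΣpΣq = 5789.5 − 5432.35 = 357.15
nΣp² − (Σp)² = 3754.95 − 3540.25 = 214.7; nΣq² − (Σq)² = 9038.75 − 8335.69 = 703.06
r = 357.15 / √(214.7 × 703.06) = 357.15 / 388.5190 ≈ 0.919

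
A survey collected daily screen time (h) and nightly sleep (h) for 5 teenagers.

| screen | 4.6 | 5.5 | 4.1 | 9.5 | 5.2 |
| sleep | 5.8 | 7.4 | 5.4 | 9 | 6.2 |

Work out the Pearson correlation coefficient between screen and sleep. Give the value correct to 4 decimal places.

0.9488

n = 5, Σx = 28.9, Σy = 33.8, Σx² = 185.51, Σy² = 237, Σxy = 207.26
nΣxy − ΣxΣy = 1036.3 − 976.82 = 59.48
nΣx² − (Σx)² = 927.55 − 835.21 = 92.34; nΣy² − (Σy)² = 1185 − 1142.44 = 42.56
r = 59.48 / √(92.34 × 42.56) = 59.48 / 62.6896 ≈ 0.9488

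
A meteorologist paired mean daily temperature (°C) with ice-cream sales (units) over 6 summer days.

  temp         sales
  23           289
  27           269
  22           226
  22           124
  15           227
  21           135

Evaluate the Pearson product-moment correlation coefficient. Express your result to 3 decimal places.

n = 6, Σx = 130, Σy = 1270, Σx² = 2892, Σy² = 292088, Σxy = 27850
nΣxy − ΣxΣy = 167100 − 165100 = 2000
nΣx² − (Σx)² = 17352 − 16900 = 452; nΣy² − (Σy)² = 1752528 − 1612900 = 139628
r = 2000 / √(452 × 139628) = 2000 / 7944.2971 ≈ 0.252

0.252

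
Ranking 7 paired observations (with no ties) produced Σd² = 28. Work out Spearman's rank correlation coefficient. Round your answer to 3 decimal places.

0.500

ρ = 1 − 6Σd² / [n(n²−1)] = 1 − 6×28 / (7×48)
  = 1 − 168/336 = 1 − 0.5000 ≈ 0.500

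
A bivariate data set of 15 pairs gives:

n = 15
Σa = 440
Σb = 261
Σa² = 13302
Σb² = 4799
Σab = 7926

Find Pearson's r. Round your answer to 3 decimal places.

0.846

r = (nΣab − ΣaΣb) / √[(nΣa² − (Σa)²)(nΣb² − (Σb)²)]
Numerator: 15×7926 − 440×261 = 4050
Denominator: √[(199530 − 193600)(71985 − 68121)] = √[5930 × 3864] = 4786.8069
r = 4050 / 4786.8069 ≈ 0.846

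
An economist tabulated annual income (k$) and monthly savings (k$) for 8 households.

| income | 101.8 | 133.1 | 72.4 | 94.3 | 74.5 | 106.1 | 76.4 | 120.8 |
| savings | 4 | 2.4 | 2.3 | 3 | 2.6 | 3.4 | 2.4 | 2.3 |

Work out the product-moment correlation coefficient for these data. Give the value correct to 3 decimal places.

0.096

n = 8, Σx = 779.4, Σy = 22.4, Σx² = 79450.16, Σy² = 65.42, Σxy = 2191.7
nΣxy − ΣxΣy = 17533.6 − 17458.56 = 75.04
nΣx² − (Σx)² = 635601.28 − 607464.36 = 28136.92; nΣy² − (Σy)² = 523.36 − 501.76 = 21.6
r = 75.04 / √(28136.92 × 21.6) = 75.04 / 779.5880 ≈ 0.096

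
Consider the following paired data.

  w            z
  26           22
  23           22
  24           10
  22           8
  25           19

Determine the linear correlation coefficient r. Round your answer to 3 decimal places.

n = 5, Σw = 120, Σz = 81, Σw² = 2890, Σz² = 1493, Σwz = 1969
nΣwz − ΣwΣz = 9845 − 9720 = 125
nΣw² − (Σw)² = 14450 − 14400 = 50; nΣz² − (Σz)² = 7465 − 6561 = 904
r = 125 / √(50 × 904) = 125 / 212.6029 ≈ 0.588

0.588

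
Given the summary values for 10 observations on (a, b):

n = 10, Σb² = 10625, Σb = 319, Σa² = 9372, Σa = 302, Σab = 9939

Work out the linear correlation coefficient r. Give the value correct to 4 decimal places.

r = (nΣab − ΣaΣb) / √[(nΣa² − (Σa)²)(nΣb² − (Σb)²)]
Numerator: 10×9939 − 302×319 = 3052
Denominator: √[(93720 − 91204)(106250 − 101761)] = √[2516 × 4489] = 3360.7029
r = 3052 / 3360.7029 ≈ 0.9081

0.9081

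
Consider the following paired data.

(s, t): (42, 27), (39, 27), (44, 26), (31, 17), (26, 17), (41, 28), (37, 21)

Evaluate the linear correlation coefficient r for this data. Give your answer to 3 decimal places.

n = 7, Σs = 260, Σt = 163, Σs² = 9908, Σt² = 3937, Σst = 6225
nΣst − ΣsΣt = 43575 − 42380 = 1195
nΣs² − (Σs)² = 69356 − 67600 = 1756; nΣt² − (Σt)² = 27559 − 26569 = 990
r = 1195 / √(1756 × 990) = 1195 / 1318.4991 ≈ 0.906

0.906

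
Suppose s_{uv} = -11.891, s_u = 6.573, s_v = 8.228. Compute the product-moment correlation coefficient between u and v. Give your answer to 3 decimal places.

r = Cov(u,v) / (s_u · s_v) = -11.891 / (6.573 × 8.228)
  = -11.891 / 54.0826 ≈ -0.220

-0.220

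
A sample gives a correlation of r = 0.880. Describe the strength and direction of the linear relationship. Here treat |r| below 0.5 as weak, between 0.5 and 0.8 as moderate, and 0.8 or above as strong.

r = 0.880 > 0 so the relationship is positive.
|r| = 0.880, which falls in the strong range.

strong positive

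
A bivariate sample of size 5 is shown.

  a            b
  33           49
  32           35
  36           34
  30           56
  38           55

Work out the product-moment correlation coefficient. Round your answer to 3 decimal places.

-0.068

n = 5, Σa = 169, Σb = 229, Σa² = 5753, Σb² = 10943, Σab = 7731
nΣab − ΣaΣb = 38655 − 38701 = -46
nΣa² − (Σa)² = 28765 − 28561 = 204; nΣb² − (Σb)² = 54715 − 52441 = 2274
r = -46 / √(204 × 2274) = -46 / 681.0991 ≈ -0.068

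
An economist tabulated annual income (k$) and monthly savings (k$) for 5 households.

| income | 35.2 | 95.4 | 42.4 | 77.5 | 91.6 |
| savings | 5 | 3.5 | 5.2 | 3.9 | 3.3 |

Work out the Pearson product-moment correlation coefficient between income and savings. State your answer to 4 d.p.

-0.9768

n = 5, Σx = 342.1, Σy = 20.9, Σx² = 26534.77, Σy² = 90.39, Σxy = 1334.91
nΣxy − ΣxΣy = 6674.55 − 7149.89 = -475.34
nΣx² − (Σx)² = 132673.85 − 117032.41 = 15641.44; nΣy² − (Σy)² = 451.95 − 436.81 = 15.14
r = -475.34 / √(15641.44 × 15.14) = -475.34 / 486.6327 ≈ -0.9768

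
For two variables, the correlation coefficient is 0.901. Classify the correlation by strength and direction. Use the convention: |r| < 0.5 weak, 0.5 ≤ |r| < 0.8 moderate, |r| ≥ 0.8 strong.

r = 0.901 > 0 so the relationship is positive.
|r| = 0.901, which falls in the strong range.

strong positive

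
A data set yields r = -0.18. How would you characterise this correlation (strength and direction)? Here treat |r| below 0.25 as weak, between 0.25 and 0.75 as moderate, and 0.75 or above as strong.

r = -0.18 < 0 so the relationship is negative.
|r| = 0.18, which falls in the weak range.

weak negative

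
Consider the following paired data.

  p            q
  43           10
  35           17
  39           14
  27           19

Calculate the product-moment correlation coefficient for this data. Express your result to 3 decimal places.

-0.947

n = 4, Σp = 144, Σq = 60, Σp² = 5324, Σq² = 946, Σpq = 2084
nΣpq − ΣpΣq = 8336 − 8640 = -304
nΣp² − (Σp)² = 21296 − 20736 = 560; nΣq² − (Σq)² = 3784 − 3600 = 184
r = -304 / √(560 × 184) = -304 / 320.9984 ≈ -0.947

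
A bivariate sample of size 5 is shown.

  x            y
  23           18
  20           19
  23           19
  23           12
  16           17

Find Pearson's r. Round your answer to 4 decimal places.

n = 5, Σx = 105, Σy = 85, Σx² = 2243, Σy² = 1479, Σxy = 1779
nΣxy − ΣxΣy = 8895 − 8925 = -30
nΣx² − (Σx)² = 11215 − 11025 = 190; nΣy² − (Σy)² = 7395 − 7225 = 170
r = -30 / √(190 × 170) = -30 / 179.7220 ≈ -0.1669

-0.1669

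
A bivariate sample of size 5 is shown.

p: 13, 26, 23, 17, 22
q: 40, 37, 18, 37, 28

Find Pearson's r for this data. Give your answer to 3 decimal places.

-0.488

n = 5, Σp = 101, Σq = 160, Σp² = 2147, Σq² = 5446, Σpq = 3141
nΣpq − ΣpΣq = 15705 − 16160 = -455
nΣp² − (Σp)² = 10735 − 10201 = 534; nΣq² − (Σq)² = 27230 − 25600 = 1630
r = -455 / √(534 × 1630) = -455 / 932.9630 ≈ -0.488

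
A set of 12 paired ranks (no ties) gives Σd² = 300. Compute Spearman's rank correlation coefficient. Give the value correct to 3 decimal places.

ρ = 1 − 6Σd² / [n(n²−1)] = 1 − 6×300 / (12×143)
  = 1 − 1800/1716 = 1 − 1.0490 ≈ -0.049

-0.049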